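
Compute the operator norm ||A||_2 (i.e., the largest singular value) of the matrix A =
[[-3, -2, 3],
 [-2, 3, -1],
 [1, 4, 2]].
||A||_2 ≈ 5.506 (= sqrt(largest eigenvalue of A^T A))

||A||_2 = sigma_max(A) = sqrt(lambda_max(A^T A)). Form the symmetric matrix M = A^T A =
[[14, 4, -5],
 [4, 29, -1],
 [-5, -1, 14]].
Its characteristic polynomial (trace, sum of principal 2x2 minors, determinant of M give the coefficients) is
  p(λ) = det(λ I - M) = λ^3 - 57λ^2 + 966λ - 4761.
No integer candidate from the rational root theorem (±divisors of 4761) is a root, so the roots are irrational. The cubic discriminant is Δ = 5984577 > 0, so there are three distinct real roots. p(8) = -169 and p(9) = 45 have opposite signs, so a root lies in (8, 9); Newton's method refines it to λ ≈ 8.7634. p(17) = 101 and p(18) = -9 have opposite signs, so a root lies in (17, 18); Newton's method refines it to λ ≈ 17.9209. p(30) = -81 and p(31) = 199 have opposite signs, so a root lies in (30, 31); Newton's method refines it to λ ≈ 30.3158. Check (Vieta): the three roots sum to 57, matching tr M = 57.
So the eigenvalues of A^T A are ≈ 8.7634, 17.9209, 30.3158 (all ≥ 0, as they must be for A^T A). The largest is λ_max ≈ 30.3158, hence ||A||_2 = sqrt(λ_max) ≈ 5.506.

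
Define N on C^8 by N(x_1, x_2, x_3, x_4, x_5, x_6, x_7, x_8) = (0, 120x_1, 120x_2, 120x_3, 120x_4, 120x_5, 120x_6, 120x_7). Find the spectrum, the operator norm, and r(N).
sigma(N) = {0}; ||N|| = 120; r(N) = 0. (N is nilpotent with N^8 = 0.)

On C^8, N is a strictly lower-triangular matrix with 120 on the subdiagonal and zeros elsewhere, so its characteristic polynomial is lambda^8 and every eigenvalue is 0: sigma(N) = {0}. For the operator norm, N e_i = 120e_{i+1} for i = 1, ..., 7 and N e_8 = 0, so the singular values of N are 120 (with multiplicity 7) and 0; hence ||N|| = 120. The spectral radius r(N) = max|lambda| = 0. Note ||N|| > r(N) — characteristic of non-normal nilpotent operators. Indeed N^8 = 0.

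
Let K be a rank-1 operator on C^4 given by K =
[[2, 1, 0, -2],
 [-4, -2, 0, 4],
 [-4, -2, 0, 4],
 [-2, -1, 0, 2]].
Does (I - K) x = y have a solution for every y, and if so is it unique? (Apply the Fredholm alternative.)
(I - K) is invertible (det(I - K) = -1 ≠ 0), so for every y in C^4 the equation (I - K) x = y has a unique solution.

K has rank 1, so it is an outer product K = u v^T: every row of K is a multiple of one row vector. Reading off the entries, u = (1, -2, -2, -1) and v = (2, 1, 0, -2) (row i of K equals u_i·v^T). A rank-one matrix u v^T satisfies K u = u (v·u) and kills the (3)-dimensional subspace v^⊥, so its characteristic polynomial is lambda^3 (lambda - v·u) with v·u = tr K = 2. Hence the eigenvalues of I - K are 1 (multiplicity 3) and 1 - (2) = -1, so det(I - K) = -1. (Direct check: I - K =
[[-1, -1, 0, 2],
 [4, 3, 0, -4],
 [4, 2, 1, -4],
 [2, 1, 0, -1]]
has determinant -1.) The finite-dimensional Fredholm alternative says: either (I - K) is invertible, or ker(I - K) ≠ {0} and then range(I - K) = ker((I - K)^*)^⊥, with dim ker(I - K) = dim ker((I - K)^*). Since det(I - K) ≠ 0, 1 is not an eigenvalue of K and ker(I - K) = {0}, so we are in the first case: for every y there is a unique x = (I - K)^(-1) y. Explicitly, by the Sherman–Morrison formula, (I - u v^T)^(-1) = I + u v^T/(1 - v·u), i.e. (I - K)^(-1) = I - K.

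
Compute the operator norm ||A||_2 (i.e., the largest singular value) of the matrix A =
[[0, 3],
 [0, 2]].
||A||_2 = sqrt(13) ≈ 3.6056 (= sqrt(largest eigenvalue of A^T A))

||A||_2 = sigma_max(A) = sqrt(lambda_max(A^T A)). Form the symmetric matrix M = A^T A =
[[0, 0],
 [0, 13]].
Its characteristic polynomial (trace, determinant of M give the coefficients) is
  p(λ) = det(λ I - M) = λ^2 - 13λ.
For λ^2 - 13λ the discriminant is 169. It is a perfect square (13^2), so the roots are rational: λ = (13 ± 13)/2 = 13, 0.
So the eigenvalues of A^T A are ≈ 0, 13 (all ≥ 0, as they must be for A^T A). The largest is λ_max = 13, hence ||A||_2 = sqrt(λ_max) = sqrt(13) ≈ 3.6056.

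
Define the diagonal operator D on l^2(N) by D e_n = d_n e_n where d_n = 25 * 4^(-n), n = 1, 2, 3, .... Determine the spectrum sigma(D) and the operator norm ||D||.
sigma(D) = {25 * 4^(-n) : n ≥ 1} ∪ {0}; ||D|| = 25/4

A bounded diagonal operator on l^2 with diagonal entries d_n has spectrum equal to the closure of {d_n : n ≥ 1}: every d_n is an eigenvalue (with eigenvector e_n), so {d_n} ⊂ sigma(D); the spectrum is closed, so its closure is too; and for lambda not in the closure, (D - lambda I) has bounded inverse (the diagonal entries 1/(d_n - lambda) are bounded). For our sequence d_n = 25 * 4^(-n), n = 1, 2, 3, ...:
  - {d_n} = {25 * 4^(-n) : n ≥ 1}; the only limit point is 0
  - closure = {25 * 4^(-n) : n ≥ 1} ∪ {0}
For the norm: a diagonal operator has ||D|| = sup_n |d_n|. Here d_n = 25 * 4^(-n) is positive and decreasing, so sup_n |d_n| = d_1 = 25/4. So ||D|| = 25/4.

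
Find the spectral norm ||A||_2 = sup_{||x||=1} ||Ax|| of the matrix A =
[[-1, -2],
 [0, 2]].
||A||_2 = sqrt((9 + sqrt(65))/2) ≈ 2.9208 (= sqrt(largest eigenvalue of A^T A))

||A||_2 = sigma_max(A) = sqrt(lambda_max(A^T A)). Form the symmetric matrix M = A^T A =
[[1, 2],
 [2, 8]].
Its characteristic polynomial (trace, determinant of M give the coefficients) is
  p(λ) = det(λ I - M) = λ^2 - 9λ + 4.
For λ^2 - 9λ + 4 the discriminant is 65. It is nonnegative but not a perfect square, so the roots are real and irrational: λ = (9 ± sqrt(65))/2 ≈ 8.5311, 0.4689.
So the eigenvalues of A^T A are ≈ 0.4689, 8.5311 (all ≥ 0, as they must be for A^T A). The largest is λ_max = (9 + sqrt(65))/2 ≈ 8.5311, hence ||A||_2 = sqrt(λ_max) = sqrt((9 + sqrt(65))/2) ≈ 2.9208.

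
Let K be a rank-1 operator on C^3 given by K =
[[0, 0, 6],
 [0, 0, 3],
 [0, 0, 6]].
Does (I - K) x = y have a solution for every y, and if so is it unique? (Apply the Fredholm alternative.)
(I - K) is invertible (det(I - K) = -5 ≠ 0), so for every y in C^3 the equation (I - K) x = y has a unique solution.

K has rank 1, so it is an outer product K = u v^T: every row of K is a multiple of one row vector. Reading off the entries, u = (-2, -1, -2) and v = (0, 0, -3) (row i of K equals u_i·v^T). A rank-one matrix u v^T satisfies K u = u (v·u) and kills the (2)-dimensional subspace v^⊥, so its characteristic polynomial is lambda^2 (lambda - v·u) with v·u = tr K = 6. Hence the eigenvalues of I - K are 1 (multiplicity 2) and 1 - (6) = -5, so det(I - K) = -5. (Direct check: I - K =
[[1, 0, -6],
 [0, 1, -3],
 [0, 0, -5]]
has determinant -5.) The finite-dimensional Fredholm alternative says: either (I - K) is invertible, or ker(I - K) ≠ {0} and then range(I - K) = ker((I - K)^*)^⊥, with dim ker(I - K) = dim ker((I - K)^*). Since det(I - K) ≠ 0, 1 is not an eigenvalue of K and ker(I - K) = {0}, so we are in the first case: for every y there is a unique x = (I - K)^(-1) y. Explicitly, by the Sherman–Morrison formula, (I - u v^T)^(-1) = I + u v^T/(1 - v·u), i.e. (I - K)^(-1) = I + K/(-5).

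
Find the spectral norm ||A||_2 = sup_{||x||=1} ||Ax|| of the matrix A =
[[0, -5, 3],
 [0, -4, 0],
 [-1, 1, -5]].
||A||_2 ≈ 7.6594 (= sqrt(largest eigenvalue of A^T A))

||A||_2 = sigma_max(A) = sqrt(lambda_max(A^T A)). Form the symmetric matrix M = A^T A =
[[1, -1, 5],
 [-1, 42, -20],
 [5, -20, 34]].
Its characteristic polynomial (trace, sum of principal 2x2 minors, determinant of M give the coefficients) is
  p(λ) = det(λ I - M) = λ^3 - 77λ^2 + 1078λ - 144.
No integer candidate from the rational root theorem (±divisors of 144) is a root, so the roots are irrational. The cubic discriminant is Δ = 1830718500 > 0, so there are three distinct real roots. p(0) = -144 and p(1) = 858 have opposite signs, so a root lies in (0, 1); Newton's method refines it to λ ≈ 0.1349. p(18) = 144 and p(19) = -600 have opposite signs, so a root lies in (18, 19); Newton's method refines it to λ ≈ 18.1982. p(58) = -1536 and p(59) = 800 have opposite signs, so a root lies in (58, 59); Newton's method refines it to λ ≈ 58.6669. Check (Vieta): the three roots sum to 77, matching tr M = 77.
So the eigenvalues of A^T A are ≈ 0.1349, 18.1982, 58.6669 (all ≥ 0, as they must be for A^T A). The largest is λ_max ≈ 58.6669, hence ||A||_2 = sqrt(λ_max) ≈ 7.6594.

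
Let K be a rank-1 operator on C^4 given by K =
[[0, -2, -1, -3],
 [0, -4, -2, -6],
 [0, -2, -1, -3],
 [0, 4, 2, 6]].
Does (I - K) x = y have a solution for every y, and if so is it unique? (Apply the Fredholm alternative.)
(I - K) is singular (det(I - K) = 0, i.e. 1 ∈ sigma(K)). (I - K) x = y is solvable iff y ⊥ ker((I - K)^*) = span{(0, -2, -1, -3)}, i.e. iff -2y_2 - y_3 - 3y_4 = 0. When solvable, the solutions are x = y + c·(1, 2, 1, -2), c arbitrary (ker(I - K) = span{(1, 2, 1, -2)}, dimension 1).

K has rank 1, so it is an outer product K = u v^T: every row of K is a multiple of one row vector. Reading off the entries, u = (1, 2, 1, -2) and v = (0, -2, -1, -3) (row i of K equals u_i·v^T). A rank-one matrix u v^T satisfies K u = u (v·u) and kills the (3)-dimensional subspace v^⊥, so its characteristic polynomial is lambda^3 (lambda - v·u) with v·u = tr K = 1. Hence the eigenvalues of I - K are 1 (multiplicity 3) and 1 - (1) = 0, so det(I - K) = 0. (Direct check: I - K =
[[1, 2, 1, 3],
 [0, 5, 2, 6],
 [0, 2, 2, 3],
 [0, -4, -2, -5]]
has determinant 0.) So 1 is an eigenvalue of K and (I - K) is not invertible. The finite-dimensional Fredholm alternative says: either (I - K) is invertible, or ker(I - K) ≠ {0} and then range(I - K) = ker((I - K)^*)^⊥, with dim ker(I - K) = dim ker((I - K)^*). We are in the second case, so we need both kernels. Kernel of I - K: (I - K) u = u - u (v·u) = u - u = 0, so ker(I - K) = span{u} = span{(1, 2, 1, -2)} (it is exactly 1-dimensional because rank(I - K) = 3). Kernel of the adjoint: K is real, so (I - K)^* = I - K^T = I - v u^T, and (I - v u^T) v = v - v (u·v) = 0; hence ker((I - K)^*) = span{v} = span{(0, -2, -1, -3)}. Therefore (I - K) x = y is solvable iff <y, v> = 0, i.e. iff -2y_2 - y_3 - 3y_4 = 0. When this holds, K y = u (v·y) = 0, so (I - K) y = y and x = y is a particular solution; the full solution set is the line x = y + c·u = y + c·(1, 2, 1, -2), c ∈ C.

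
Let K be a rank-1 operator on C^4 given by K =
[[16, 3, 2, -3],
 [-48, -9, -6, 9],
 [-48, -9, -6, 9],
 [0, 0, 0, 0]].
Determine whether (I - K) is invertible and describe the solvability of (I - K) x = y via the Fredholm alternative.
(I - K) is singular (det(I - K) = 0, i.e. 1 ∈ sigma(K)). (I - K) x = y is solvable iff y ⊥ ker((I - K)^*) = span{(16, 3, 2, -3)}, i.e. iff 16y_1 + 3y_2 + 2y_3 - 3y_4 = 0. When solvable, the solutions are x = y + c·(1, -3, -3, 0), c arbitrary (ker(I - K) = span{(1, -3, -3, 0)}, dimension 1).

K has rank 1, so it is an outer product K = u v^T: every row of K is a multiple of one row vector. Reading off the entries, u = (1, -3, -3, 0) and v = (16, 3, 2, -3) (row i of K equals u_i·v^T). A rank-one matrix u v^T satisfies K u = u (v·u) and kills the (3)-dimensional subspace v^⊥, so its characteristic polynomial is lambda^3 (lambda - v·u) with v·u = tr K = 1. Hence the eigenvalues of I - K are 1 (multiplicity 3) and 1 - (1) = 0, so det(I - K) = 0. (Direct check: I - K =
[[-15, -3, -2, 3],
 [48, 10, 6, -9],
 [48, 9, 7, -9],
 [0, 0, 0, 1]]
has determinant 0.) So 1 is an eigenvalue of K and (I - K) is not invertible. The finite-dimensional Fredholm alternative says: either (I - K) is invertible, or ker(I - K) ≠ {0} and then range(I - K) = ker((I - K)^*)^⊥, with dim ker(I - K) = dim ker((I - K)^*). We are in the second case, so we need both kernels. Kernel of I - K: (I - K) u = u - u (v·u) = u - u = 0, so ker(I - K) = span{u} = span{(1, -3, -3, 0)} (it is exactly 1-dimensional because rank(I - K) = 3). Kernel of the adjoint: K is real, so (I - K)^* = I - K^T = I - v u^T, and (I - v u^T) v = v - v (u·v) = 0; hence ker((I - K)^*) = span{v} = span{(16, 3, 2, -3)}. Therefore (I - K) x = y is solvable iff <y, v> = 0, i.e. iff 16y_1 + 3y_2 + 2y_3 - 3y_4 = 0. When this holds, K y = u (v·y) = 0, so (I - K) y = y and x = y is a particular solution; the full solution set is the line x = y + c·u = y + c·(1, -3, -3, 0), c ∈ C.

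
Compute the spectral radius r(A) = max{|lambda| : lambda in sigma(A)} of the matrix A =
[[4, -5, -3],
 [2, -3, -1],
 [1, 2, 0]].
r(A) ≈ 2.462

The eigenvalues of A are the roots of its characteristic polynomial. With M = A (coefficients from the trace, the sum of principal 2x2 minors, and det A):
  p(λ) = det(λ I - M) = λ^3 - λ^2 + 3λ + 8.
No integer candidate from the rational root theorem (±divisors of 8) is a root, so the roots are irrational. The cubic discriminant is Δ = -2227 < 0, so there is one real root and a complex-conjugate pair. p(-2) = -10 and p(-1) = 3 have opposite signs, so a root lies in (-2, -1); Newton's method refines it to λ ≈ -1.3198. Dividing out (λ - (-1.3198)) leaves approximately λ^2 - 2.3198λ + 6.0616. For λ^2 - 2.3198λ + 6.0616 the discriminant is -18.865. It is negative, so the remaining roots are the complex-conjugate pair λ ≈ 1.1599 ± 2.1717i. Their product equals the constant term, so |λ|^2 ≈ 6.0616 and |λ| ≈ 2.462.
Thus the eigenvalues (to 4 decimals) are -1.3198 (modulus 1.3198); 1.1599 ± 2.1717i (modulus 2.462). The spectral radius is the largest modulus: r(A) ≈ 2.462. (Cross-check: r(A) ≤ ||A||_2 ≈ 8.0304; equality holds whenever A is normal, though it can also hold for some non-normal A.)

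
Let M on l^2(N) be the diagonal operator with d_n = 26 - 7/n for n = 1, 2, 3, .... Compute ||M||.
||M|| = 26

For a diagonal operator on l^2 with entries d_n, ||M|| = sup_n |d_n|. Here d_1 = 19, d_2 = 45/2, ..., and d_n = 26 - 7/n increases monotonically toward 26. All terms lie in [19, 26), so |d_n| = d_n and the supremum is the limit 26, which is not attained by any individual d_n. Hence ||M|| = 26.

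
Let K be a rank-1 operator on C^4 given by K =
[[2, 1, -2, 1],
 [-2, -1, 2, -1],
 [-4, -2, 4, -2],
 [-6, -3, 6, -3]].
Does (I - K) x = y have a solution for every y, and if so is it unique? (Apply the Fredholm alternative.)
(I - K) is invertible (det(I - K) = -1 ≠ 0), so for every y in C^4 the equation (I - K) x = y has a unique solution.

K has rank 1, so it is an outer product K = u v^T: every row of K is a multiple of one row vector. Reading off the entries, u = (1, -1, -2, -3) and v = (2, 1, -2, 1) (row i of K equals u_i·v^T). A rank-one matrix u v^T satisfies K u = u (v·u) and kills the (3)-dimensional subspace v^⊥, so its characteristic polynomial is lambda^3 (lambda - v·u) with v·u = tr K = 2. Hence the eigenvalues of I - K are 1 (multiplicity 3) and 1 - (2) = -1, so det(I - K) = -1. (Direct check: I - K =
[[-1, -1, 2, -1],
 [2, 2, -2, 1],
 [4, 2, -3, 2],
 [6, 3, -6, 4]]
has determinant -1.) The finite-dimensional Fredholm alternative says: either (I - K) is invertible, or ker(I - K) ≠ {0} and then range(I - K) = ker((I - K)^*)^⊥, with dim ker(I - K) = dim ker((I - K)^*). Since det(I - K) ≠ 0, 1 is not an eigenvalue of K and ker(I - K) = {0}, so we are in the first case: for every y there is a unique x = (I - K)^(-1) y. Explicitly, by the Sherman–Morrison formula, (I - u v^T)^(-1) = I + u v^T/(1 - v·u), i.e. (I - K)^(-1) = I - K.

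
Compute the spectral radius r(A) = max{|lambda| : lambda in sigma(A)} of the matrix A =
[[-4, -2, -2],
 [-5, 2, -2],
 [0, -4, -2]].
r(A) ≈ 6.6692

The eigenvalues of A are the roots of its characteristic polynomial. With M = A (coefficients from the trace, the sum of principal 2x2 minors, and det A):
  p(λ) = det(λ I - M) = λ^3 + 4λ^2 - 22λ - 28.
No integer candidate from the rational root theorem (±divisors of 28) is a root, so the roots are irrational. The cubic discriminant is Δ = 80688 > 0, so there are three distinct real roots. p(-7) = -21 and p(-6) = 32 have opposite signs, so a root lies in (-7, -6); Newton's method refines it to λ ≈ -6.6692. p(-2) = 24 and p(-1) = -3 have opposite signs, so a root lies in (-2, -1); Newton's method refines it to λ ≈ -1.1107. p(3) = -31 and p(4) = 12 have opposite signs, so a root lies in (3, 4); Newton's method refines it to λ ≈ 3.7799. Check (Vieta): the three roots sum to -4, matching tr M = -4.
Thus the eigenvalues (to 4 decimals) are -6.6692 (modulus 6.6692); -1.1107 (modulus 1.1107); 3.7799 (modulus 3.7799). The spectral radius is the largest modulus: r(A) ≈ 6.6692. (Cross-check: r(A) ≤ ||A||_2 ≈ 7.0516; equality holds whenever A is normal, though it can also hold for some non-normal A.)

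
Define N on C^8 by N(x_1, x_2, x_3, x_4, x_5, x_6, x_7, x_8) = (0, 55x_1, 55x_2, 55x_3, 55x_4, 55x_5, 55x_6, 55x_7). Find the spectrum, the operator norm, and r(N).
sigma(N) = {0}; ||N|| = 55; r(N) = 0. (N is nilpotent with N^8 = 0.)

On C^8, N is a strictly lower-triangular matrix with 55 on the subdiagonal and zeros elsewhere, so its characteristic polynomial is lambda^8 and every eigenvalue is 0: sigma(N) = {0}. For the operator norm, N e_i = 55e_{i+1} for i = 1, ..., 7 and N e_8 = 0, so the singular values of N are 55 (with multiplicity 7) and 0; hence ||N|| = 55. The spectral radius r(N) = max|lambda| = 0. Note ||N|| > r(N) — characteristic of non-normal nilpotent operators. Indeed N^8 = 0.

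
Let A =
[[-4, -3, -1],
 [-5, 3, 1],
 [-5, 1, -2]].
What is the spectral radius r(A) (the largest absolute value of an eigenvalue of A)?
r(A) ≈ 6.3261

The eigenvalues of A are the roots of its characteristic polynomial. With M = A (coefficients from the trace, the sum of principal 2x2 minors, and det A):
  p(λ) = det(λ I - M) = λ^3 + 3λ^2 - 31λ - 63.
No integer candidate from the rational root theorem (±divisors of 63) is a root, so the roots are irrational. The cubic discriminant is Δ = 132916 > 0, so there are three distinct real roots. p(-7) = -42 and p(-6) = 15 have opposite signs, so a root lies in (-7, -6); Newton's method refines it to λ ≈ -6.3261. p(-2) = 3 and p(-1) = -30 have opposite signs, so a root lies in (-2, -1); Newton's method refines it to λ ≈ -1.9041. p(5) = -18 and p(6) = 75 have opposite signs, so a root lies in (5, 6); Newton's method refines it to λ ≈ 5.2302. Check (Vieta): the three roots sum to -3, matching tr M = -3.
Thus the eigenvalues (to 4 decimals) are -6.3261 (modulus 6.3261); -1.9041 (modulus 1.9041); 5.2302 (modulus 5.2302). The spectral radius is the largest modulus: r(A) ≈ 6.3261. (Cross-check: r(A) ≤ ||A||_2 ≈ 8.2716; equality holds whenever A is normal, though it can also hold for some non-normal A.)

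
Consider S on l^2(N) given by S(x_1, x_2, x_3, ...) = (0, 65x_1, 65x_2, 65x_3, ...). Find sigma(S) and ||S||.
sigma(S) = closed disk {z in C : |z| ≤ 65}; ||S|| = 65

Note S = 65·U where U is the unit right shift (U x)_k = x_{k-1} (with x_0 := 0); so ||S|| = 65||U|| and sigma(S) = 65·sigma(U). ||S x||^2 = sum_{k≥1} |65x_k|^2 = 4225||x||^2, so ||S|| = 65 and sigma(S) ⊂ {|z| ≤ 65}. For any |lambda| < 65, the equation (S - lambda I) x = 0 forces x_1 = 0, then 65x_k = lambda x_{k+1} ⇒ x = 0, so S has no eigenvalues. But (S - lambda I) is not surjective for |lambda| < 65: solving (S - lambda I) x = e_1 would require x_n proportional to (lambda/65)^(-n), which is not in l^2. So every |lambda| < 65 lies in the residual spectrum. The boundary |lambda| = 65 is in the approximate point spectrum (the spectrum is closed). Hence sigma(S) is the closed disk of radius 65.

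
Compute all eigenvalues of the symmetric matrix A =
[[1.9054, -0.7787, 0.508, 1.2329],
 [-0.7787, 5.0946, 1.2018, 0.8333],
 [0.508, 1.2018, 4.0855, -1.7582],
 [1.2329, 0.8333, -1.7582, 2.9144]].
sigma(A) ≈ {0, 3, 5, 6}

A is real symmetric, so its spectrum consists of real eigenvalues. Expanding the characteristic polynomial of the displayed matrix gives
  det(λ I - A) = p(λ) = λ^4 + (-14)λ^3 + (62.9989)λ^2 + (-89.9967)λ + (-0.0011).
Solving p(λ) = 0 yields eigenvalues ≈ 0, 3, 5, 6. (A is shown rounded to 4 decimals, so these recover the underlying integer eigenvalues to within that precision.)
Verification: the trace of A = 14 equals the sum of eigenvalues 14, and det(A) ≈ -0.0011 matches the eigenvalue product 0.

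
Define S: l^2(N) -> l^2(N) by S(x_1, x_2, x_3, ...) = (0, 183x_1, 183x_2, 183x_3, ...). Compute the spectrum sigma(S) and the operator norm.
sigma(S) = closed disk {z in C : |z| ≤ 183}; ||S|| = 183

Note S = 183·U where U is the unit right shift (U x)_k = x_{k-1} (with x_0 := 0); so ||S|| = 183||U|| and sigma(S) = 183·sigma(U). ||S x||^2 = sum_{k≥1} |183x_k|^2 = 33489||x||^2, so ||S|| = 183 and sigma(S) ⊂ {|z| ≤ 183}. For any |lambda| < 183, the equation (S - lambda I) x = 0 forces x_1 = 0, then 183x_k = lambda x_{k+1} ⇒ x = 0, so S has no eigenvalues. But (S - lambda I) is not surjective for |lambda| < 183: solving (S - lambda I) x = e_1 would require x_n proportional to (lambda/183)^(-n), which is not in l^2. So every |lambda| < 183 lies in the residual spectrum. The boundary |lambda| = 183 is in the approximate point spectrum (the spectrum is closed). Hence sigma(S) is the closed disk of radius 183.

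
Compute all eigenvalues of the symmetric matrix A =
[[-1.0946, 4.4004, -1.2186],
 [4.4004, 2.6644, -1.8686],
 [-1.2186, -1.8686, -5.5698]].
sigma(A) ≈ {-6, -4, 6}

A is real symmetric, so its spectrum consists of real eigenvalues. Expanding the characteristic polynomial of the displayed matrix gives
  det(λ I - A) = p(λ) = λ^3 + (4)λ^2 + (-36)λ + (-144).
Solving p(λ) = 0 yields eigenvalues ≈ -6, -4, 6. (A is shown rounded to 4 decimals, so these recover the underlying integer eigenvalues to within that precision.)
Verification: the trace of A = -4 equals the sum of eigenvalues -4, and det(A) ≈ 144.0005 matches the eigenvalue product 144.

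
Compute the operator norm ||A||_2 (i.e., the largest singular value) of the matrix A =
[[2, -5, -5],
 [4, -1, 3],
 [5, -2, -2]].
||A||_2 ≈ 8.7471 (= sqrt(largest eigenvalue of A^T A))

||A||_2 = sigma_max(A) = sqrt(lambda_max(A^T A)). Form the symmetric matrix M = A^T A =
[[45, -24, -8],
 [-24, 30, 26],
 [-8, 26, 38]].
Its characteristic polynomial (trace, sum of principal 2x2 minors, determinant of M give the coefficients) is
  p(λ) = det(λ I - M) = λ^3 - 113λ^2 + 2884λ - 7056.
No integer candidate from the rational root theorem (±divisors of 7056) is a root, so the roots are irrational. The cubic discriminant is Δ = 9577736784 > 0, so there are three distinct real roots. p(2) = -1732 and p(3) = 606 have opposite signs, so a root lies in (2, 3); Newton's method refines it to λ ≈ 2.732. p(33) = 996 and p(34) = -324 have opposite signs, so a root lies in (33, 34); Newton's method refines it to λ ≈ 33.7563. p(76) = -1584 and p(77) = 1568 have opposite signs, so a root lies in (76, 77); Newton's method refines it to λ ≈ 76.5118. Check (Vieta): the three roots sum to 113, matching tr M = 113.
So the eigenvalues of A^T A are ≈ 2.732, 33.7563, 76.5118 (all ≥ 0, as they must be for A^T A). The largest is λ_max ≈ 76.5118, hence ||A||_2 = sqrt(λ_max) ≈ 8.7471.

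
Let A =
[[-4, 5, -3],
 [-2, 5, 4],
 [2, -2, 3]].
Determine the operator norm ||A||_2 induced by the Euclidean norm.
||A||_2 ≈ 8.7807 (= sqrt(largest eigenvalue of A^T A))

||A||_2 = sigma_max(A) = sqrt(lambda_max(A^T A)). Form the symmetric matrix M = A^T A =
[[24, -34, 10],
 [-34, 54, -1],
 [10, -1, 34]].
Its characteristic polynomial (trace, sum of principal 2x2 minors, determinant of M give the coefficients) is
  p(λ) = det(λ I - M) = λ^3 - 112λ^2 + 2691λ - 16.
No integer candidate from the rational root theorem (±divisors of 16) is a root, so the roots are irrational. The cubic discriminant is Δ = 12886714772 > 0, so there are three distinct real roots. p(0) = -16 and p(1) = 2564 have opposite signs, so a root lies in (0, 1); Newton's method refines it to λ ≈ 0.0059. p(34) = 1310 and p(35) = -156 have opposite signs, so a root lies in (34, 35); Newton's method refines it to λ ≈ 34.8941. p(77) = -324 and p(78) = 3026 have opposite signs, so a root lies in (77, 78); Newton's method refines it to λ ≈ 77.0999. Check (Vieta): the three roots sum to 112, matching tr M = 112.
So the eigenvalues of A^T A are ≈ 0.0059, 34.8941, 77.0999 (all ≥ 0, as they must be for A^T A). The largest is λ_max ≈ 77.0999, hence ||A||_2 = sqrt(λ_max) ≈ 8.7807.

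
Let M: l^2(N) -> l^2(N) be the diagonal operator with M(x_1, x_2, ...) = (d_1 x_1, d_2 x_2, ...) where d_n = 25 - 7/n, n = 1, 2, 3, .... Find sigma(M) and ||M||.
sigma(M) = {25 - 7/n : n ≥ 1} ∪ {25}; ||M|| = 25

A bounded diagonal operator on l^2 with diagonal entries d_n has spectrum equal to the closure of {d_n : n ≥ 1}: every d_n is an eigenvalue (with eigenvector e_n), so {d_n} ⊂ sigma(M); the spectrum is closed, so its closure is too; and for lambda not in the closure, (M - lambda I) has bounded inverse (the diagonal entries 1/(d_n - lambda) are bounded). For our sequence d_n = 25 - 7/n, n = 1, 2, 3, ...:
  - {d_n} = {25 - 7/n : n ≥ 1}; the only limit point is 25
  - closure = {25 - 7/n : n ≥ 1} ∪ {25}
For the norm: a diagonal operator has ||M|| = sup_n |d_n|. Here d_n = 25 - 7/n increases monotonically from d_1 = 18 toward 25, with all terms in [18, 25); so sup_n |d_n| = 25 (the supremum is the limit, not attained). So ||M|| = 25.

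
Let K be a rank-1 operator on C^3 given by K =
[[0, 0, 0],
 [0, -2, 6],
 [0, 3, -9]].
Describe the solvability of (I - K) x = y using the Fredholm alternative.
(I - K) is invertible (det(I - K) = 12 ≠ 0), so for every y in C^3 the equation (I - K) x = y has a unique solution.

K has rank 1, so it is an outer product K = u v^T: every row of K is a multiple of one row vector. Reading off the entries, u = (0, -2, 3) and v = (0, 1, -3) (row i of K equals u_i·v^T). A rank-one matrix u v^T satisfies K u = u (v·u) and kills the (2)-dimensional subspace v^⊥, so its characteristic polynomial is lambda^2 (lambda - v·u) with v·u = tr K = -11. Hence the eigenvalues of I - K are 1 (multiplicity 2) and 1 - (-11) = 12, so det(I - K) = 12. (Direct check: I - K =
[[1, 0, 0],
 [0, 3, -6],
 [0, -3, 10]]
has determinant 12.) The finite-dimensional Fredholm alternative says: either (I - K) is invertible, or ker(I - K) ≠ {0} and then range(I - K) = ker((I - K)^*)^⊥, with dim ker(I - K) = dim ker((I - K)^*). Since det(I - K) ≠ 0, 1 is not an eigenvalue of K and ker(I - K) = {0}, so we are in the first case: for every y there is a unique x = (I - K)^(-1) y. Explicitly, by the Sherman–Morrison formula, (I - u v^T)^(-1) = I + u v^T/(1 - v·u), i.e. (I - K)^(-1) = I + K/(12).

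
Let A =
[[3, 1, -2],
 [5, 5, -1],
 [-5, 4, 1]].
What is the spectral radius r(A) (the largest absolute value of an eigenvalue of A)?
r(A) ≈ 5.7359

The eigenvalues of A are the roots of its characteristic polynomial. With M = A (coefficients from the trace, the sum of principal 2x2 minors, and det A):
  p(λ) = det(λ I - M) = λ^3 - 9λ^2 + 12λ + 63.
No integer candidate from the rational root theorem (±divisors of 63) is a root, so the roots are irrational. The cubic discriminant is Δ = -41175 < 0, so there is one real root and a complex-conjugate pair. p(-2) = -5 and p(-1) = 41 have opposite signs, so a root lies in (-2, -1); Newton's method refines it to λ ≈ -1.9149. Dividing out (λ - (-1.9149)) leaves approximately λ^2 - 10.9149λ + 32.9005. For λ^2 - 10.9149λ + 32.9005 the discriminant is -12.4677. It is negative, so the remaining roots are the complex-conjugate pair λ ≈ 5.4574 ± 1.7655i. Their product equals the constant term, so |λ|^2 ≈ 32.9005 and |λ| ≈ 5.7359.
Thus the eigenvalues (to 4 decimals) are -1.9149 (modulus 1.9149); 5.4574 ± 1.7655i (modulus 5.7359). The spectral radius is the largest modulus: r(A) ≈ 5.7359. (Cross-check: r(A) ≤ ||A||_2 ≈ 8.15; equality holds whenever A is normal, though it can also hold for some non-normal A.)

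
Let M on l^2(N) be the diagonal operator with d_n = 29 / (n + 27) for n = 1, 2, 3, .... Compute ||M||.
||M|| = 29/28 (attained at n = 1)

For M diagonal, ||M|| = sup_n |d_n| = sup_n 29/(n + 27). This is positive and strictly decreasing in n, so the supremum is attained at n = 1: d_1 = 29/(1 + 27) = 29/28. Hence ||M|| = 29/28.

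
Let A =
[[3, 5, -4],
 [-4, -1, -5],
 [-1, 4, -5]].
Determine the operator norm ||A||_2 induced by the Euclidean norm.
||A||_2 ≈ 9.5424 (= sqrt(largest eigenvalue of A^T A))

||A||_2 = sigma_max(A) = sqrt(lambda_max(A^T A)). Form the symmetric matrix M = A^T A =
[[26, 15, 13],
 [15, 42, -35],
 [13, -35, 66]].
Its characteristic polynomial (trace, sum of principal 2x2 minors, determinant of M give the coefficients) is
  p(λ) = det(λ I - M) = λ^3 - 134λ^2 + 3961λ - 4624.
No integer candidate from the rational root theorem (±divisors of 4624) is a root, so the roots are irrational. The cubic discriminant is Δ = 32233053184 > 0, so there are three distinct real roots. p(1) = -796 and p(2) = 2770 have opposite signs, so a root lies in (1, 2); Newton's method refines it to λ ≈ 1.217. p(41) = 1444 and p(42) = -550 have opposite signs, so a root lies in (41, 42); Newton's method refines it to λ ≈ 41.7251. p(91) = -256 and p(92) = 4300 have opposite signs, so a root lies in (91, 92); Newton's method refines it to λ ≈ 91.0579. Check (Vieta): the three roots sum to 134, matching tr M = 134.
So the eigenvalues of A^T A are ≈ 1.217, 41.7251, 91.0579 (all ≥ 0, as they must be for A^T A). The largest is λ_max ≈ 91.0579, hence ||A||_2 = sqrt(λ_max) ≈ 9.5424.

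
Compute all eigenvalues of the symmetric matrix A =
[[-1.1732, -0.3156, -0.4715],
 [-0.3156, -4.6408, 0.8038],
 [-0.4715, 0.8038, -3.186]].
sigma(A) ≈ {-5, -3, -1}

A is real symmetric, so its spectrum consists of real eigenvalues. Expanding the characteristic polynomial of the displayed matrix gives
  det(λ I - A) = p(λ) = λ^3 + (9)λ^2 + (23)λ + (15).
Solving p(λ) = 0 yields eigenvalues ≈ -5, -3, -1. (A is shown rounded to 4 decimals, so these recover the underlying integer eigenvalues to within that precision.)
Verification: the trace of A = -9 equals the sum of eigenvalues -9, and det(A) ≈ -15.0002 matches the eigenvalue product -15.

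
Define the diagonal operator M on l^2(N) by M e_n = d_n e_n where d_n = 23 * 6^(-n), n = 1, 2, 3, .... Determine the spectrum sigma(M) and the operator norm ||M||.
sigma(M) = {23 * 6^(-n) : n ≥ 1} ∪ {0}; ||M|| = 23/6

A bounded diagonal operator on l^2 with diagonal entries d_n has spectrum equal to the closure of {d_n : n ≥ 1}: every d_n is an eigenvalue (with eigenvector e_n), so {d_n} ⊂ sigma(M); the spectrum is closed, so its closure is too; and for lambda not in the closure, (M - lambda I) has bounded inverse (the diagonal entries 1/(d_n - lambda) are bounded). For our sequence d_n = 23 * 6^(-n), n = 1, 2, 3, ...:
  - {d_n} = {23 * 6^(-n) : n ≥ 1}; the only limit point is 0
  - closure = {23 * 6^(-n) : n ≥ 1} ∪ {0}
For the norm: a diagonal operator has ||M|| = sup_n |d_n|. Here d_n = 23 * 6^(-n) is positive and decreasing, so sup_n |d_n| = d_1 = 23/6. So ||M|| = 23/6.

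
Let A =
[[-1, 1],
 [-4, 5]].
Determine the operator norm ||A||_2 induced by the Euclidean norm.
||A||_2 = sqrt((43 + sqrt(1845))/2) ≈ 6.5557 (= sqrt(largest eigenvalue of A^T A))

||A||_2 = sigma_max(A) = sqrt(lambda_max(A^T A)). Form the symmetric matrix M = A^T A =
[[17, -21],
 [-21, 26]].
Its characteristic polynomial (trace, determinant of M give the coefficients) is
  p(λ) = det(λ I - M) = λ^2 - 43λ + 1.
For λ^2 - 43λ + 1 the discriminant is 1845. It is nonnegative but not a perfect square, so the roots are real and irrational: λ = (43 ± sqrt(1845))/2 ≈ 42.9767, 0.0233.
So the eigenvalues of A^T A are ≈ 0.0233, 42.9767 (all ≥ 0, as they must be for A^T A). The largest is λ_max = (43 + sqrt(1845))/2 ≈ 42.9767, hence ||A||_2 = sqrt(λ_max) = sqrt((43 + sqrt(1845))/2) ≈ 6.5557.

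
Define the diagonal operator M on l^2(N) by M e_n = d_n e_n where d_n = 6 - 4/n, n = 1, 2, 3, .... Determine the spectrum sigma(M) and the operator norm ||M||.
sigma(M) = {6 - 4/n : n ≥ 1} ∪ {6}; ||M|| = 6

A bounded diagonal operator on l^2 with diagonal entries d_n has spectrum equal to the closure of {d_n : n ≥ 1}: every d_n is an eigenvalue (with eigenvector e_n), so {d_n} ⊂ sigma(M); the spectrum is closed, so its closure is too; and for lambda not in the closure, (M - lambda I) has bounded inverse (the diagonal entries 1/(d_n - lambda) are bounded). For our sequence d_n = 6 - 4/n, n = 1, 2, 3, ...:
  - {d_n} = {6 - 4/n : n ≥ 1}; the only limit point is 6
  - closure = {6 - 4/n : n ≥ 1} ∪ {6}
For the norm: a diagonal operator has ||M|| = sup_n |d_n|. Here d_n = 6 - 4/n increases monotonically from d_1 = 2 toward 6, with all terms in [2, 6); so sup_n |d_n| = 6 (the supremum is the limit, not attained). So ||M|| = 6.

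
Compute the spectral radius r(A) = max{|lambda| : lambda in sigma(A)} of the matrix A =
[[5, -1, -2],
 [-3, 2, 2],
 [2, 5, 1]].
r(A) ≈ 6.5751

The eigenvalues of A are the roots of its characteristic polynomial. With M = A (coefficients from the trace, the sum of principal 2x2 minors, and det A):
  p(λ) = det(λ I - M) = λ^3 - 8λ^2 + 8λ + 9.
No integer candidate from the rational root theorem (±divisors of 9) is a root, so the roots are irrational. The cubic discriminant is Δ = 7925 > 0, so there are three distinct real roots. p(-1) = -8 and p(0) = 9 have opposite signs, so a root lies in (-1, 0); Newton's method refines it to λ ≈ -0.6574. p(2) = 1 and p(3) = -12 have opposite signs, so a root lies in (2, 3); Newton's method refines it to λ ≈ 2.0823. p(6) = -15 and p(7) = 16 have opposite signs, so a root lies in (6, 7); Newton's method refines it to λ ≈ 6.5751. Check (Vieta): the three roots sum to 8, matching tr M = 8.
Thus the eigenvalues (to 4 decimals) are -0.6574 (modulus 0.6574); 2.0823 (modulus 2.0823); 6.5751 (modulus 6.5751). The spectral radius is the largest modulus: r(A) ≈ 6.5751. (Cross-check: r(A) ≤ ||A||_2 ≈ 6.7508; equality holds whenever A is normal, though it can also hold for some non-normal A.)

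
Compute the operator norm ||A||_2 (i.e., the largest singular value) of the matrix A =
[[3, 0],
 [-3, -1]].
||A||_2 = sqrt((19 + sqrt(325))/2) ≈ 4.3028 (= sqrt(largest eigenvalue of A^T A))

||A||_2 = sigma_max(A) = sqrt(lambda_max(A^T A)). Form the symmetric matrix M = A^T A =
[[18, 3],
 [3, 1]].
Its characteristic polynomial (trace, determinant of M give the coefficients) is
  p(λ) = det(λ I - M) = λ^2 - 19λ + 9.
For λ^2 - 19λ + 9 the discriminant is 325. It is nonnegative but not a perfect square, so the roots are real and irrational: λ = (19 ± sqrt(325))/2 ≈ 18.5139, 0.4861.
So the eigenvalues of A^T A are ≈ 0.4861, 18.5139 (all ≥ 0, as they must be for A^T A). The largest is λ_max = (19 + sqrt(325))/2 ≈ 18.5139, hence ||A||_2 = sqrt(λ_max) = sqrt((19 + sqrt(325))/2) ≈ 4.3028.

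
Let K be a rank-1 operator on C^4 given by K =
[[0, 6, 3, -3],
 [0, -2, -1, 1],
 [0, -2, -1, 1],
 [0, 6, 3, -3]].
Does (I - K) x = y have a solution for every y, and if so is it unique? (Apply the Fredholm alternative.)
(I - K) is invertible (det(I - K) = 7 ≠ 0), so for every y in C^4 the equation (I - K) x = y has a unique solution.

K has rank 1, so it is an outer product K = u v^T: every row of K is a multiple of one row vector. Reading off the entries, u = (-3, 1, 1, -3) and v = (0, -2, -1, 1) (row i of K equals u_i·v^T). A rank-one matrix u v^T satisfies K u = u (v·u) and kills the (3)-dimensional subspace v^⊥, so its characteristic polynomial is lambda^3 (lambda - v·u) with v·u = tr K = -6. Hence the eigenvalues of I - K are 1 (multiplicity 3) and 1 - (-6) = 7, so det(I - K) = 7. (Direct check: I - K =
[[1, -6, -3, 3],
 [0, 3, 1, -1],
 [0, 2, 2, -1],
 [0, -6, -3, 4]]
has determinant 7.) The finite-dimensional Fredholm alternative says: either (I - K) is invertible, or ker(I - K) ≠ {0} and then range(I - K) = ker((I - K)^*)^⊥, with dim ker(I - K) = dim ker((I - K)^*). Since det(I - K) ≠ 0, 1 is not an eigenvalue of K and ker(I - K) = {0}, so we are in the first case: for every y there is a unique x = (I - K)^(-1) y. Explicitly, by the Sherman–Morrison formula, (I - u v^T)^(-1) = I + u v^T/(1 - v·u), i.e. (I - K)^(-1) = I + K/(7).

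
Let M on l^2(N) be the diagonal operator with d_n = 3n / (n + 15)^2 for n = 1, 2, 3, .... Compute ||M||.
||M|| = 1/20 (attained at n = 15)

For M diagonal, ||M|| = sup_n |d_n|. Treat f(x) = 3x / (x + 15)^2 for real x > 0. By the quotient rule, f'(x) = 3(15 - x)/(x + 15)^3, which is positive for x < 15 and negative for x > 15. So f has a unique maximum at x = 15, and since 15 is a positive integer, the supremum over n ≥ 1 is attained at n = 15: d_15 = 3·15/(15 + 15)^2 = 3·15/900 = 1/20. Hence ||M|| = 1/20.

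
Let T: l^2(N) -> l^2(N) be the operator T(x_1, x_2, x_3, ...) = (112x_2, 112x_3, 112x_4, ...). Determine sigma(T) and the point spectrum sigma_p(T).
sigma(T) = closed disk {z in C : |z| ≤ 112}; sigma_p(T) = open disk {z in C : |z| < 112}

Note T = 112·V where V is the unit left shift (V x)_k = x_{k+1}; so sigma(T) = 112·sigma(V) and ||T|| = 112||V||. ||T x||^2 = 12544sum_{k≥2} |x_k|^2 ≤ 12544||x||^2, with equality on {x : x_1 = 0}, so ||T|| = 112. For any lambda with |lambda| < 112, set r = lambda/112 (|r| < 1); the vector x = (1, r, r^2, ...) is in l^2 and satisfies T x = 112(r, r^2, ...) = lambda x, so lambda is an eigenvalue. On the boundary |lambda| = 112 the geometric series diverges, so no l^2 eigenvector exists, but these lambda lie in the approximate point spectrum. Hence sigma(T) is the closed disk of radius 112 and sigma_p(T) is the open disk.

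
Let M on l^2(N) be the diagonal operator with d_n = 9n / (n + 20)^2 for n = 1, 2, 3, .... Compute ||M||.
||M|| = 9/80 (attained at n = 20)

For M diagonal, ||M|| = sup_n |d_n|. Treat f(x) = 9x / (x + 20)^2 for real x > 0. By the quotient rule, f'(x) = 9(20 - x)/(x + 20)^3, which is positive for x < 20 and negative for x > 20. So f has a unique maximum at x = 20, and since 20 is a positive integer, the supremum over n ≥ 1 is attained at n = 20: d_20 = 9·20/(20 + 20)^2 = 9·20/1600 = 9/80. Hence ||M|| = 9/80.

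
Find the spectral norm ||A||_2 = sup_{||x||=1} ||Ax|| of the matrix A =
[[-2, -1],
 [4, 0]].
||A||_2 = sqrt((21 + sqrt(377))/2) ≈ 4.4954 (= sqrt(largest eigenvalue of A^T A))

||A||_2 = sigma_max(A) = sqrt(lambda_max(A^T A)). Form the symmetric matrix M = A^T A =
[[20, 2],
 [2, 1]].
Its characteristic polynomial (trace, determinant of M give the coefficients) is
  p(λ) = det(λ I - M) = λ^2 - 21λ + 16.
For λ^2 - 21λ + 16 the discriminant is 377. It is nonnegative but not a perfect square, so the roots are real and irrational: λ = (21 ± sqrt(377))/2 ≈ 20.2082, 0.7918.
So the eigenvalues of A^T A are ≈ 0.7918, 20.2082 (all ≥ 0, as they must be for A^T A). The largest is λ_max = (21 + sqrt(377))/2 ≈ 20.2082, hence ||A||_2 = sqrt(λ_max) = sqrt((21 + sqrt(377))/2) ≈ 4.4954.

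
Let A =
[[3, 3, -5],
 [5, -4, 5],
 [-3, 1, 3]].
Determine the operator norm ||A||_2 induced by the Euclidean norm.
||A||_2 ≈ 8.9647 (= sqrt(largest eigenvalue of A^T A))

||A||_2 = sigma_max(A) = sqrt(lambda_max(A^T A)). Form the symmetric matrix M = A^T A =
[[43, -14, 1],
 [-14, 26, -32],
 [1, -32, 59]].
Its characteristic polynomial (trace, sum of principal 2x2 minors, determinant of M give the coefficients) is
  p(λ) = det(λ I - M) = λ^3 - 128λ^2 + 3968λ - 11236.
No integer candidate from the rational root theorem (±divisors of 11236) is a root, so the roots are irrational. The cubic discriminant is Δ = 13120933200 > 0, so there are three distinct real roots. p(3) = -457 and p(4) = 2652 have opposite signs, so a root lies in (3, 4); Newton's method refines it to λ ≈ 3.1424. p(44) = 732 and p(45) = -751 have opposite signs, so a root lies in (44, 45); Newton's method refines it to λ ≈ 44.4927. p(80) = -996 and p(81) = 1805 have opposite signs, so a root lies in (80, 81); Newton's method refines it to λ ≈ 80.365. Check (Vieta): the three roots sum to 128, matching tr M = 128.
So the eigenvalues of A^T A are ≈ 3.1424, 44.4927, 80.365 (all ≥ 0, as they must be for A^T A). The largest is λ_max ≈ 80.365, hence ||A||_2 = sqrt(λ_max) ≈ 8.9647.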